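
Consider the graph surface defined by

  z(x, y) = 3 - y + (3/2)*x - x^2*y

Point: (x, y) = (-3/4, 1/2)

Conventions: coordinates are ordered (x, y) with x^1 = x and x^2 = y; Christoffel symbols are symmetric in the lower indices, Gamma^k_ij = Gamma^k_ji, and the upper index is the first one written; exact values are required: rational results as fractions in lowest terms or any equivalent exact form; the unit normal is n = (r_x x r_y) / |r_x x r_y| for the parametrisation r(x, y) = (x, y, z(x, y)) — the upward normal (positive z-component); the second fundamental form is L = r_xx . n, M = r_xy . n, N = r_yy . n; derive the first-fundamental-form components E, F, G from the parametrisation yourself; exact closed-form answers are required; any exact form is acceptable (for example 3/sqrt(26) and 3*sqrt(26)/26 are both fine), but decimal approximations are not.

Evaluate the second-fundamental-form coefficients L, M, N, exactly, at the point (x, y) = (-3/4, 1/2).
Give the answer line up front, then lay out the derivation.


Answer: L = -16*sqrt(2177)/2177, M = 24*sqrt(2177)/2177, N = 0

z_x = 9/4, z_y = -25/16, z_xx = -1, z_xy = 3/2, z_yy = 0
E = 97/16, F = -225/64, G = 881/256; answer radicand W^2 = 2177/256
unnormalised second-form numerators: l = -1, m = 3/2, n = 0; L = l/sqrt(2177/256), and similarly M = m/sqrt(W^2), N = n/sqrt(W^2)


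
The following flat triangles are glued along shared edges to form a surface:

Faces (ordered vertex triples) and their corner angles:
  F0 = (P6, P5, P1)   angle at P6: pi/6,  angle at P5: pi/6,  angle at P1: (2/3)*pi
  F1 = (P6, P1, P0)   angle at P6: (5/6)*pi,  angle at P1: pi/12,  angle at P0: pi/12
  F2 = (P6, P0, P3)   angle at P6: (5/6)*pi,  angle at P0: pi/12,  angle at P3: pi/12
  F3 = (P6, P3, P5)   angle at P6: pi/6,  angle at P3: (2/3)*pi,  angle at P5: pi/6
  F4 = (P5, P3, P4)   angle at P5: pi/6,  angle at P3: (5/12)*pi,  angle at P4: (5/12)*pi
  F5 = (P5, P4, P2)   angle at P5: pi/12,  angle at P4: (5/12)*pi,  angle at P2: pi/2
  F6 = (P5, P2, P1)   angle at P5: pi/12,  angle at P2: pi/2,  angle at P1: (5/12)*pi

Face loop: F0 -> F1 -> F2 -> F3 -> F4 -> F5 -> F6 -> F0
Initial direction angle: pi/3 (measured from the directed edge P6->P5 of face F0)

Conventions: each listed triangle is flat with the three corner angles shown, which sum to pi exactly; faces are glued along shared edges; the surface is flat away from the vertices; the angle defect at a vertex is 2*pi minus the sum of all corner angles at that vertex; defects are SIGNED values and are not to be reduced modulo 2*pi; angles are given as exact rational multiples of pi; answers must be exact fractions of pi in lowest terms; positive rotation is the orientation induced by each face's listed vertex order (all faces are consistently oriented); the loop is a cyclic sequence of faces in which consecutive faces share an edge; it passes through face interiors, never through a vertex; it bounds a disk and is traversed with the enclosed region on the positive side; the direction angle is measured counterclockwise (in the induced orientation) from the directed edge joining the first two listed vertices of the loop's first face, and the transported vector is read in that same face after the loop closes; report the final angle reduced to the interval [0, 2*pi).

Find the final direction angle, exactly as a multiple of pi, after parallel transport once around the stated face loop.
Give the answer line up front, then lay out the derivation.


Answer: final direction angle = (5/3)*pi

enclosed vertex P5: corner angles sum to (2/3)*pi, defect = 2*pi - (2/3)*pi = (4/3)*pi
enclosed vertex P6: corner angles sum to 2*pi, defect = 2*pi - 2*pi = 0
the final direction is the initial angle plus the enclosed defects, taken mod 2*pi in the induced orientation
final angle = pi/3 + (4/3)*pi = (5/3)*pi (mod 2*pi)


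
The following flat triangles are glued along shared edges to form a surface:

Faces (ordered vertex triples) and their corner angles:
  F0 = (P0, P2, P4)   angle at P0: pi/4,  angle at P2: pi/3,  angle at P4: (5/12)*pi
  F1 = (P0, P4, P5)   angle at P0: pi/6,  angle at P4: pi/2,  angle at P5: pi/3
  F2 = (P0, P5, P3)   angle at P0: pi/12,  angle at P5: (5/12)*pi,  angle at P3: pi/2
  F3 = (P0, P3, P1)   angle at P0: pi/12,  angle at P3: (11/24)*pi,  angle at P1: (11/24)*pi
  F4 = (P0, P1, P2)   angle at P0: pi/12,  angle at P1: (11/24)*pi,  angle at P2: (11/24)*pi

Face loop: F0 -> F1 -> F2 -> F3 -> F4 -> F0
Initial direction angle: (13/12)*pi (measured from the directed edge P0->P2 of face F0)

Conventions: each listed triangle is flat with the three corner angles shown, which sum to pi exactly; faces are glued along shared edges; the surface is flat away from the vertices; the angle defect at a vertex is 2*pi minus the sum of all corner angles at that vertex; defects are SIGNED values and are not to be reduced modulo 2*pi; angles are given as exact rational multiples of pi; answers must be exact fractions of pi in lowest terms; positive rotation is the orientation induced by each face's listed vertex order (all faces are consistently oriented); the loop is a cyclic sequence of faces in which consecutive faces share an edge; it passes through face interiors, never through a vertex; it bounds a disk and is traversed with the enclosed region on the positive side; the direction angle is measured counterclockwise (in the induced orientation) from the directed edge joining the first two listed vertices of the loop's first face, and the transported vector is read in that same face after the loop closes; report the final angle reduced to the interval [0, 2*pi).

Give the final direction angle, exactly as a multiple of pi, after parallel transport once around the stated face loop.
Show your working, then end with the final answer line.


enclosed vertex P0: corner angles sum to (2/3)*pi, defect = 2*pi - (2/3)*pi = (4/3)*pi
summing the enclosed defects onto the initial angle, mod 2*pi in the induced orientation:
final angle = (13/12)*pi + (4/3)*pi = (5/12)*pi (mod 2*pi)

Answer: final direction angle = (5/12)*pi


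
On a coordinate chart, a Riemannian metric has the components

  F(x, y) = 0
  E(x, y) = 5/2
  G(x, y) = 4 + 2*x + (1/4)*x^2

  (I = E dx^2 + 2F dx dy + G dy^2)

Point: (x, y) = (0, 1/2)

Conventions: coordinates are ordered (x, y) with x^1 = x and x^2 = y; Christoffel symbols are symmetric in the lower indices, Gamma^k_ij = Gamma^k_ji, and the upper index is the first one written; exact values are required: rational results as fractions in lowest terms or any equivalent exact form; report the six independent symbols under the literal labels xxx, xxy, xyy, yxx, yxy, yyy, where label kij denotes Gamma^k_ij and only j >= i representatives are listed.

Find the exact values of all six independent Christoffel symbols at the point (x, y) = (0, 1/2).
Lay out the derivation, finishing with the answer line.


E = 5/2, F = 0, G = 4 at the point
E_x = 0, E_y = 0, F_x = 0, F_y = 0, G_x = 2, G_y = 0
EG - F^2 = 10;  g^inv = (1/10) * [[4, 0], [0, 5/2]]
first-kind symbols [ij,l] = (1/2)(d_i g_jl + d_j g_il - d_l g_ij): [xx,x] = E_x/2 = 0, [xx,y] = F_x - E_y/2 = 0, [xy,x] = E_y/2 = 0, [xy,y] = G_x/2 = 1, [yy,x] = F_y - G_x/2 = -1, [yy,y] = G_y/2 = 0
Gamma^x_ij = (G*[ij,x] - F*[ij,y])/(EG - F^2), Gamma^y_ij = (E*[ij,y] - F*[ij,x])/(EG - F^2)

Answer: Gamma_xxx = 0, Gamma_xxy = 0, Gamma_xyy = -2/5, Gamma_yxx = 0, Gamma_yxy = 1/4, Gamma_yyy = 0


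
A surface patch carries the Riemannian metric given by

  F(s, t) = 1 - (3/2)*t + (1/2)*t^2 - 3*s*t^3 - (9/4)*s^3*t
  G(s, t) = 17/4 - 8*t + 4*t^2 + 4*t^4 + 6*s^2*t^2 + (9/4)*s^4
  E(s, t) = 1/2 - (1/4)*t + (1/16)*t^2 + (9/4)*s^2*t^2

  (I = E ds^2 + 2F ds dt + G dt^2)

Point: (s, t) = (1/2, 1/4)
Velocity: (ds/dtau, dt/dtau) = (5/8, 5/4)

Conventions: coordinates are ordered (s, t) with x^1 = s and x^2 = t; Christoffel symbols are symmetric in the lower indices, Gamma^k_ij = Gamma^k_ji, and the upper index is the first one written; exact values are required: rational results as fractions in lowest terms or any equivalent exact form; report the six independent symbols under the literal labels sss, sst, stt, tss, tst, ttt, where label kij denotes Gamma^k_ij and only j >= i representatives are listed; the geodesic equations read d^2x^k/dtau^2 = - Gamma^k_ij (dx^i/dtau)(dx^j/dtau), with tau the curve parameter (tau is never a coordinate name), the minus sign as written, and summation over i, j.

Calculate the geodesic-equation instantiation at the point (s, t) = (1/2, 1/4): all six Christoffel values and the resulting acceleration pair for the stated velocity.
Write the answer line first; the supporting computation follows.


Answer: Gamma_sss = 243/509, Gamma_sst = -172/509, Gamma_stt = -2888/509, Gamma_tss = -569/2036, Gamma_tst = 174/509, Gamma_ttt = 128/509; accelerations (d^2s/dtau^2, d^2t/dtau^2) = (299925/32576, -106575/130304)

E = 61/128, F = 9/16, G = 11/4 at the point
E_s = 9/64, E_t = 1/16, F_s = -15/32, F_t = -29/16, G_s = 3/2, G_t = -5
EG - F^2 = 509/512;  g^inv = (512/509) * [[11/4, -9/16], [-9/16, 61/128]]
first-kind symbols [ij,l] = (1/2)(d_i g_jl + d_j g_il - d_l g_ij): [ss,s] = E_s/2 = 9/128, [ss,t] = F_s - E_t/2 = -1/2, [st,s] = E_t/2 = 1/32, [st,t] = G_s/2 = 3/4, [tt,s] = F_t - G_s/2 = -41/16, [tt,t] = G_t/2 = -5/2
Gamma^s_ij = (G*[ij,s] - F*[ij,t])/(EG - F^2), Gamma^t_ij = (E*[ij,t] - F*[ij,s])/(EG - F^2)
Gamma_sss = 243/509, Gamma_sst = -172/509, Gamma_stt = -2888/509, Gamma_tss = -569/2036, Gamma_tst = 174/509, Gamma_ttt = 128/509
d^2s/dtau^2 = -(Gamma_sss*(5/8)^2 + 2*Gamma_sst*(5/8)*(5/4) + Gamma_stt*(5/4)^2) = 299925/32576
d^2t/dtau^2 = -(Gamma_tss*(5/8)^2 + 2*Gamma_tst*(5/8)*(5/4) + Gamma_ttt*(5/4)^2) = -106575/130304


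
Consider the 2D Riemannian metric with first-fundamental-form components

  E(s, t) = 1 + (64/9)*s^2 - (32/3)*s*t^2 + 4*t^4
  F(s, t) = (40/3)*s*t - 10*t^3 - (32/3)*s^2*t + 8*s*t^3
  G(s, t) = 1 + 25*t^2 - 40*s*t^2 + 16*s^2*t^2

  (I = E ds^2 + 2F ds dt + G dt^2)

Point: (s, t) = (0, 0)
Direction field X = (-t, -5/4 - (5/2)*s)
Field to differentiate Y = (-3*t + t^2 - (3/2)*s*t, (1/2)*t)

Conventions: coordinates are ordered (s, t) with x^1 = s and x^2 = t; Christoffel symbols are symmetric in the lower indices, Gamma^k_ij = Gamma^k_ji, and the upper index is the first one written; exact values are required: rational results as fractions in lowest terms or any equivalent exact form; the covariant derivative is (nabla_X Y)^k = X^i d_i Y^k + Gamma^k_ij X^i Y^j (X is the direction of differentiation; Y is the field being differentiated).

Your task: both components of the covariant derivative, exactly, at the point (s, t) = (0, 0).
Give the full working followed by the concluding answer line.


E = 1, F = 0, G = 1 at the point
E_s = 0, E_t = 0, F_s = 0, F_t = 0, G_s = 0, G_t = 0
EG - F^2 = 1;  g^inv = (1) * [[1, 0], [0, 1]]
first-kind symbols [ij,l] = (1/2)(d_i g_jl + d_j g_il - d_l g_ij): [ss,s] = E_s/2 = 0, [ss,t] = F_s - E_t/2 = 0, [st,s] = E_t/2 = 0, [st,t] = G_s/2 = 0, [tt,s] = F_t - G_s/2 = 0, [tt,t] = G_t/2 = 0
Gamma^s_ij = (G*[ij,s] - F*[ij,t])/(EG - F^2), Gamma^t_ij = (E*[ij,t] - F*[ij,s])/(EG - F^2)
Gamma_sss = 0, Gamma_sst = 0, Gamma_stt = 0, Gamma_tss = 0, Gamma_tst = 0, Gamma_ttt = 0
X = (0, -5/4), Y = (0, 0) at the point

Answer: (nabla_X Y)^s = 15/4, (nabla_X Y)^t = -5/8


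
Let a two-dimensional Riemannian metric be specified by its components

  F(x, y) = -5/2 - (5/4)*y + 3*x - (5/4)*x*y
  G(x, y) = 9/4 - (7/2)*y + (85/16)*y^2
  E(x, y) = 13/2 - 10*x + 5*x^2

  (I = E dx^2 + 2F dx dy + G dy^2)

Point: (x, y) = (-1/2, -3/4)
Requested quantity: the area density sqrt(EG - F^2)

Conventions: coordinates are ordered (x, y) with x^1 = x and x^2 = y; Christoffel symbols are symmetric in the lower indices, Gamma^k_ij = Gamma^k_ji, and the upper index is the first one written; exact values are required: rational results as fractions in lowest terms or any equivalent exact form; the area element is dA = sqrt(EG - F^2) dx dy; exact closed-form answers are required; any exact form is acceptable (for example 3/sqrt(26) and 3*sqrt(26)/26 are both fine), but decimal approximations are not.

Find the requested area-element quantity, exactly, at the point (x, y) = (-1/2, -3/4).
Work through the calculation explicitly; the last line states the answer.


E = 51/4, F = -113/32, G = 2013/256; EG - F^2 = 44947/512

Answer: sqrt(EG - F^2) = sqrt(89894)/32


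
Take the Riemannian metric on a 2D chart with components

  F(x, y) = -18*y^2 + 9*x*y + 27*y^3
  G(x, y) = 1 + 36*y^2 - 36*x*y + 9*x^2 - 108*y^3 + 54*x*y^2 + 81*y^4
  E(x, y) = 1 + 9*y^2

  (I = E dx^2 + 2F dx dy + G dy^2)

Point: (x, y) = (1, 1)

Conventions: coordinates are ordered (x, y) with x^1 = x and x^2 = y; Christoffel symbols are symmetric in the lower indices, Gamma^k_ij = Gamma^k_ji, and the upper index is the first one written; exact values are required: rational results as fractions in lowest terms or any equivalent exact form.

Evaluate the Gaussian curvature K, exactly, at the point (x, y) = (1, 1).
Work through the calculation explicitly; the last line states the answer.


E = 10, F = 18, G = 37, EG - F^2 = 46 at the point
E_x = 0, E_y = 18, F_x = 9, F_y = 54, G_x = 36, G_y = 144
E_yy = 18, F_xy = 9, G_xx = 18
Apply the Brioschi formula K = (det M1 - det M2)/(EG - F^2)^2 over the derivative matrices of E, F, G.
M1 = [[-E_yy/2 + F_xy - G_xx/2, E_x/2, F_x - E_y/2], [F_y - G_x/2, E, F], [G_y/2, F, G]] = [[-9, 0, 0], [36, 10, 18], [72, 18, 37]]; det M1 = -414
M2 = [[0, E_y/2, G_x/2], [E_y/2, E, F], [G_x/2, F, G]] = [[0, 9, 18], [9, 10, 18], [18, 18, 37]]; det M2 = -405
det M1 - det M2 = -9; K = -9 / (46)^2 = -9/2116

Answer: K = -9/2116


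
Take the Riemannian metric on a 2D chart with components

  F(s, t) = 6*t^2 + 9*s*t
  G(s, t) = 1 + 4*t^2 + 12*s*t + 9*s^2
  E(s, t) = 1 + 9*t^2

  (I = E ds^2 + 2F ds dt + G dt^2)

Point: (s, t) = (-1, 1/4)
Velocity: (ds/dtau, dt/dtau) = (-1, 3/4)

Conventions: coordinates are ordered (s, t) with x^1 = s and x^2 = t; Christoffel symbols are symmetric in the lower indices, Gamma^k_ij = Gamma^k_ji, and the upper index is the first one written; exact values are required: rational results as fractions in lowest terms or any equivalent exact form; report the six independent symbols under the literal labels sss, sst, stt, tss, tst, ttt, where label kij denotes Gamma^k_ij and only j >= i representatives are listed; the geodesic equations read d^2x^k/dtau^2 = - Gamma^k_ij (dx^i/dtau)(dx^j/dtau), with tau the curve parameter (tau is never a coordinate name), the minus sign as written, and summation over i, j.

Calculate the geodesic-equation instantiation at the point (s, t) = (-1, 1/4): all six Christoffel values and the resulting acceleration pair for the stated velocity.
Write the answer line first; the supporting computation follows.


Answer: Gamma_sss = 0, Gamma_sst = 36/125, Gamma_stt = 24/125, Gamma_tss = 0, Gamma_tst = -24/25, Gamma_ttt = -16/25; accelerations (d^2s/dtau^2, d^2t/dtau^2) = (81/250, -27/25)

E = 25/16, F = -15/8, G = 29/4 at the point
E_s = 0, E_t = 9/2, F_s = 9/4, F_t = -6, G_s = -15, G_t = -10
EG - F^2 = 125/16;  g^inv = (16/125) * [[29/4, 15/8], [15/8, 25/16]]
first-kind symbols [ij,l] = (1/2)(d_i g_jl + d_j g_il - d_l g_ij): [ss,s] = E_s/2 = 0, [ss,t] = F_s - E_t/2 = 0, [st,s] = E_t/2 = 9/4, [st,t] = G_s/2 = -15/2, [tt,s] = F_t - G_s/2 = 3/2, [tt,t] = G_t/2 = -5
Gamma^s_ij = (G*[ij,s] - F*[ij,t])/(EG - F^2), Gamma^t_ij = (E*[ij,t] - F*[ij,s])/(EG - F^2)
Gamma_sss = 0, Gamma_sst = 36/125, Gamma_stt = 24/125, Gamma_tss = 0, Gamma_tst = -24/25, Gamma_ttt = -16/25
d^2s/dtau^2 = -(Gamma_sss*(-1)^2 + 2*Gamma_sst*(-1)*(3/4) + Gamma_stt*(3/4)^2) = 81/250
d^2t/dtau^2 = -(Gamma_tss*(-1)^2 + 2*Gamma_tst*(-1)*(3/4) + Gamma_ttt*(3/4)^2) = -27/25


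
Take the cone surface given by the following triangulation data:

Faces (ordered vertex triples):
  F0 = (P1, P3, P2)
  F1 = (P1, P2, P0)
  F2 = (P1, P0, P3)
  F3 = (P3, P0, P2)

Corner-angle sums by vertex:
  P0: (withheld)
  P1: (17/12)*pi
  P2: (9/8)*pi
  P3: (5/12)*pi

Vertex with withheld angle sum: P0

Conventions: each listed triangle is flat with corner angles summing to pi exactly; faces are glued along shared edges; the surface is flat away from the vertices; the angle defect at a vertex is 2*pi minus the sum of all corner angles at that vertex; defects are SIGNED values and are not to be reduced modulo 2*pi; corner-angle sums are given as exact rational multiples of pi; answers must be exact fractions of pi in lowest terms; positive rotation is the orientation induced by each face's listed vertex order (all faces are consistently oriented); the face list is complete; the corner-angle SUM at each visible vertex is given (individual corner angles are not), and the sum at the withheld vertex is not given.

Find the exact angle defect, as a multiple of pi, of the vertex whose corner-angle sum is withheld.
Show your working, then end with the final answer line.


V = 4, E = 6, F = 4; chi = V - E + F = 2
Gauss-Bonnet: total defect = 2*pi*chi = 4*pi; visible defects sum to (73/24)*pi

Answer: defect(P0) = (23/24)*pi


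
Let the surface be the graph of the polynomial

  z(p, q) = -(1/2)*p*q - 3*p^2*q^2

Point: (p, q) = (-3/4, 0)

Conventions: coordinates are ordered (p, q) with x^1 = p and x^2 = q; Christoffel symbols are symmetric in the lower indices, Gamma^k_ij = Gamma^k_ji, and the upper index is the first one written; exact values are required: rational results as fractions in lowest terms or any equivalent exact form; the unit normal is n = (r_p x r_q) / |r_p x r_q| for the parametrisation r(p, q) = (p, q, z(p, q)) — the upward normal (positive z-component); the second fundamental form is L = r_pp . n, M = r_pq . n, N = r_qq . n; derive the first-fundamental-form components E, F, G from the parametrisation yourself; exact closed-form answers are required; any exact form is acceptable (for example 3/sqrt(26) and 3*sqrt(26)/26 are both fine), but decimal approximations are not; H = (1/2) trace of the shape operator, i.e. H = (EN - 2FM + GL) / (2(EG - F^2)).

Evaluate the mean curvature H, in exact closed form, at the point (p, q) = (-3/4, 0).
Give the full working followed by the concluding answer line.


z_p = 0, z_q = 3/8, z_pp = 0, z_pq = -1/2, z_qq = -27/8
E = 1, F = 0, G = 73/64; answer radicand W^2 = 73/64
unnormalised second-form numerators: l = 0, m = -1/2, n = -27/8; L = l/sqrt(73/64), and similarly M = m/sqrt(W^2), N = n/sqrt(W^2)
H = (E*n - 2*F*m + G*l) / (2*(EG - F^2)*sqrt(W^2)); E*n - 2*F*m + G*l = -27/8, EG - F^2 = 73/64, so H = (-108/73)/sqrt(73/64)

Answer: H = -864*sqrt(73)/5329


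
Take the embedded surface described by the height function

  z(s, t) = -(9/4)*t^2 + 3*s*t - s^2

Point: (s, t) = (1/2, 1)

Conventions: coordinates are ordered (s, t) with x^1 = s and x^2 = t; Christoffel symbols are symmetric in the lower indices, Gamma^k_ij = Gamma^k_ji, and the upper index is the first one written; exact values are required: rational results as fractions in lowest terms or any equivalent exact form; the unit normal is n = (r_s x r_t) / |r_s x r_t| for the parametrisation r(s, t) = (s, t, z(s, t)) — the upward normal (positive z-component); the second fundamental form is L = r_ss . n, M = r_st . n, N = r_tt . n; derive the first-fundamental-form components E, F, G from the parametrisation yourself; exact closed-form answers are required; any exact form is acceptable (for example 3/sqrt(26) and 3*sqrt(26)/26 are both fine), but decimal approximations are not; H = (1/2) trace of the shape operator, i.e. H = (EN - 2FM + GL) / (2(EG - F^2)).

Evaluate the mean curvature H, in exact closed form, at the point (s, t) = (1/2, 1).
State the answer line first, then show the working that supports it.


Answer: H = -13*sqrt(14)/784

z_s = 2, z_t = -3, z_ss = -2, z_st = 3, z_tt = -9/2
E = 5, F = -6, G = 10; answer radicand W^2 = 14
unnormalised second-form numerators: l = -2, m = 3, n = -9/2; L = l/sqrt(14), and similarly M = m/sqrt(W^2), N = n/sqrt(W^2)
H = (E*n - 2*F*m + G*l) / (2*(EG - F^2)*sqrt(W^2)); E*n - 2*F*m + G*l = -13/2, EG - F^2 = 14, so H = (-13/56)/sqrt(14)


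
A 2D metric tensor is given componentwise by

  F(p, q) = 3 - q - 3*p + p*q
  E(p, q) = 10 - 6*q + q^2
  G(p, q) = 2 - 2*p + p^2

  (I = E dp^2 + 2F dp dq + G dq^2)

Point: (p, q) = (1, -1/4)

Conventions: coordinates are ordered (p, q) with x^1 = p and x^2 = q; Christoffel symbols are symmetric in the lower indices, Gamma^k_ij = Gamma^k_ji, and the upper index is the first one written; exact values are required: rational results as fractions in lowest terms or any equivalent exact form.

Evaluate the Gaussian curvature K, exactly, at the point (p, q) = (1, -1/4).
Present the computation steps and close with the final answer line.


E = 185/16, F = 0, G = 1, EG - F^2 = 185/16 at the point
E_p = 0, E_q = -13/2, F_p = -13/4, F_q = 0, G_p = 0, G_q = 0
E_qq = 2, F_pq = 1, G_pp = 2
The intrinsic route: Brioschi's K = (det M1 - det M2)/(EG - F^2)^2.
M1 = [[-E_qq/2 + F_pq - G_pp/2, E_p/2, F_p - E_q/2], [F_q - G_p/2, E, F], [G_q/2, F, G]] = [[-1, 0, 0], [0, 185/16, 0], [0, 0, 1]]; det M1 = -185/16
M2 = [[0, E_q/2, G_p/2], [E_q/2, E, F], [G_p/2, F, G]] = [[0, -13/4, 0], [-13/4, 185/16, 0], [0, 0, 1]]; det M2 = -169/16
det M1 - det M2 = -1; K = -1 / (185/16)^2 = -256/34225

Answer: K = -256/34225


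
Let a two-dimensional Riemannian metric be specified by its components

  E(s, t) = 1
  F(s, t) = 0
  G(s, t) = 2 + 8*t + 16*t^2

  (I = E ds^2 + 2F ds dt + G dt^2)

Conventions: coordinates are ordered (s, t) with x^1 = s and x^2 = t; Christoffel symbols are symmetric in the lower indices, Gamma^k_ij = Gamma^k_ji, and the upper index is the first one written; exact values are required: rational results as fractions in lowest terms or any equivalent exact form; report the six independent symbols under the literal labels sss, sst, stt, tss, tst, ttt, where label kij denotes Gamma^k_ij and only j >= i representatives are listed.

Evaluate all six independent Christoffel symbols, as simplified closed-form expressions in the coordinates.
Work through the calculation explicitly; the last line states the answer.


E = 1; F = 0; G = 2 + 8*t + 16*t^2
Gamma^k_ij = (1/2) g^{kl} (d_i g_jl + d_j g_il - d_l g_ij), with g^inv = (1/(EG-F^2)) [[G, -F], [-F, E]]
first partials: E_s = 0, E_t = 0, F_s = 0, F_t = 0, G_s = 0, G_t = 8 + 32*t
D = EG - F^2 = 2 + 8*t + 16*t^2
expanded: Gamma^s_ss = (G E_s - 2F F_s + F E_t)/(2D), Gamma^s_st = (G E_t - F G_s)/(2D), Gamma^s_tt = (2G F_t - G G_s - F G_t)/(2D), Gamma^t_ss = (2E F_s - E E_t - F E_s)/(2D), Gamma^t_st = (E G_s - F E_t)/(2D), Gamma^t_tt = (E G_t - 2F F_t + F G_s)/(2D); substitute and cancel common factors

Answer: Gamma_sss = 0, Gamma_sst = 0, Gamma_stt = 0, Gamma_tss = 0, Gamma_tst = 0, Gamma_ttt = (8*t + 2)/(8*t^2 + 4*t + 1)


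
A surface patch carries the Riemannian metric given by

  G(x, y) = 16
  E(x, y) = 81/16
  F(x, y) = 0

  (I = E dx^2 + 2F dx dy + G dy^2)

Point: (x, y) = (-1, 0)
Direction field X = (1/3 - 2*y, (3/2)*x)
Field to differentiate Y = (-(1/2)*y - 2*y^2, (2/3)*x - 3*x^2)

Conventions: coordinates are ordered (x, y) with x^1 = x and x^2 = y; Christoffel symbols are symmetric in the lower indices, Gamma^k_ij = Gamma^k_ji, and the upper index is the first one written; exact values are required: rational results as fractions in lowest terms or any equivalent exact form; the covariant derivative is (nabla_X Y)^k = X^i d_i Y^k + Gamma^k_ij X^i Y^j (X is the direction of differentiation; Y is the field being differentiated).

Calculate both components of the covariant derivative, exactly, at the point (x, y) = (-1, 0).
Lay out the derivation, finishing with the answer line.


E = 81/16, F = 0, G = 16 at the point
E_x = 0, E_y = 0, F_x = 0, F_y = 0, G_x = 0, G_y = 0
EG - F^2 = 81;  g^inv = (1/81) * [[16, 0], [0, 81/16]]
first-kind symbols [ij,l] = (1/2)(d_i g_jl + d_j g_il - d_l g_ij): [xx,x] = E_x/2 = 0, [xx,y] = F_x - E_y/2 = 0, [xy,x] = E_y/2 = 0, [xy,y] = G_x/2 = 0, [yy,x] = F_y - G_x/2 = 0, [yy,y] = G_y/2 = 0
Gamma^x_ij = (G*[ij,x] - F*[ij,y])/(EG - F^2), Gamma^y_ij = (E*[ij,y] - F*[ij,x])/(EG - F^2)
Gamma_xxx = 0, Gamma_xxy = 0, Gamma_xyy = 0, Gamma_yxx = 0, Gamma_yxy = 0, Gamma_yyy = 0
X = (1/3, -3/2), Y = (0, -11/3) at the point

Answer: (nabla_X Y)^x = 3/4, (nabla_X Y)^y = 20/9


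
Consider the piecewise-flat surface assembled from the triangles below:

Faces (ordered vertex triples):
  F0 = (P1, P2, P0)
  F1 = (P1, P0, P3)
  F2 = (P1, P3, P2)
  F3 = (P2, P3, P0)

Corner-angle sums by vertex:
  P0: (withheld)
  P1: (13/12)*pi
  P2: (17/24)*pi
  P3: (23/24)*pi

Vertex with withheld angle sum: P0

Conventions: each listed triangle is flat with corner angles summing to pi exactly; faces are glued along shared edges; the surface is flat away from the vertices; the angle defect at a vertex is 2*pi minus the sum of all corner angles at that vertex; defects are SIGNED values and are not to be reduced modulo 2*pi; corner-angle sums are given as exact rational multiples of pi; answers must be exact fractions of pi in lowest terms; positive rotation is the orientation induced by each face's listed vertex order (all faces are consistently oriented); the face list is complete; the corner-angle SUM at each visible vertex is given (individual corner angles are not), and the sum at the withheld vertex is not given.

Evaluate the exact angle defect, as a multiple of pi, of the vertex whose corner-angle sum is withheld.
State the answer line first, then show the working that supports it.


Answer: defect(P0) = (3/4)*pi

V = 4, E = 6, F = 4; chi = V - E + F = 2
Gauss-Bonnet: total defect = 2*pi*chi = 4*pi; visible defects sum to (13/4)*pi


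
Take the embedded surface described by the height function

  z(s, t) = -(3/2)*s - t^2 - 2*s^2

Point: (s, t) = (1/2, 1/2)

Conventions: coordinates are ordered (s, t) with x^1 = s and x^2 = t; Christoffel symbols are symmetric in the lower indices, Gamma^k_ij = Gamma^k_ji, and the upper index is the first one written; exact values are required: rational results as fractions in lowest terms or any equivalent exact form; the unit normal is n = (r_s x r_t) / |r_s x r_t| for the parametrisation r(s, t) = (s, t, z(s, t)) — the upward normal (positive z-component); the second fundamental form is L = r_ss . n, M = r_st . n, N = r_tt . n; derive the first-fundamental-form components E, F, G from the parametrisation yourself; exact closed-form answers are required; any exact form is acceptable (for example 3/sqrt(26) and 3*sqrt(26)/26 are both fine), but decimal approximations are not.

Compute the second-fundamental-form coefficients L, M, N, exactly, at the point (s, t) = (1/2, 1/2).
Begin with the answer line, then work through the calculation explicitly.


Answer: L = -8*sqrt(57)/57, M = 0, N = -4*sqrt(57)/57

z_s = -7/2, z_t = -1, z_ss = -4, z_st = 0, z_tt = -2
E = 53/4, F = 7/2, G = 2; answer radicand W^2 = 57/4
unnormalised second-form numerators: l = -4, m = 0, n = -2; L = l/sqrt(57/4), and similarly M = m/sqrt(W^2), N = n/sqrt(W^2)


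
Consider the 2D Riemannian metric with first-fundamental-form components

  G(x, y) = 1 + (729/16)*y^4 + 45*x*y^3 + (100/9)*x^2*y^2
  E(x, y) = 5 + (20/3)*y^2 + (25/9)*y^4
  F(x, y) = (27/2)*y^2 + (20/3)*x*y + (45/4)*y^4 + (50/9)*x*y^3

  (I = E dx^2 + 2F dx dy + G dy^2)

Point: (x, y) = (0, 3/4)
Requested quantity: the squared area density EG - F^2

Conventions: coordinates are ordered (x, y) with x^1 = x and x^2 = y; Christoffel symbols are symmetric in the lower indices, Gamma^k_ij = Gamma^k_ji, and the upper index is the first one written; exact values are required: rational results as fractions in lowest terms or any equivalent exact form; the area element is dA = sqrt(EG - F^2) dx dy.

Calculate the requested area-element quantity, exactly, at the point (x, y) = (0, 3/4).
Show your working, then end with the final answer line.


E = 2465/256, F = 11421/1024, G = 63145/4096; EG - F^2 = 98489/4096

Answer: EG - F^2 = 98489/4096


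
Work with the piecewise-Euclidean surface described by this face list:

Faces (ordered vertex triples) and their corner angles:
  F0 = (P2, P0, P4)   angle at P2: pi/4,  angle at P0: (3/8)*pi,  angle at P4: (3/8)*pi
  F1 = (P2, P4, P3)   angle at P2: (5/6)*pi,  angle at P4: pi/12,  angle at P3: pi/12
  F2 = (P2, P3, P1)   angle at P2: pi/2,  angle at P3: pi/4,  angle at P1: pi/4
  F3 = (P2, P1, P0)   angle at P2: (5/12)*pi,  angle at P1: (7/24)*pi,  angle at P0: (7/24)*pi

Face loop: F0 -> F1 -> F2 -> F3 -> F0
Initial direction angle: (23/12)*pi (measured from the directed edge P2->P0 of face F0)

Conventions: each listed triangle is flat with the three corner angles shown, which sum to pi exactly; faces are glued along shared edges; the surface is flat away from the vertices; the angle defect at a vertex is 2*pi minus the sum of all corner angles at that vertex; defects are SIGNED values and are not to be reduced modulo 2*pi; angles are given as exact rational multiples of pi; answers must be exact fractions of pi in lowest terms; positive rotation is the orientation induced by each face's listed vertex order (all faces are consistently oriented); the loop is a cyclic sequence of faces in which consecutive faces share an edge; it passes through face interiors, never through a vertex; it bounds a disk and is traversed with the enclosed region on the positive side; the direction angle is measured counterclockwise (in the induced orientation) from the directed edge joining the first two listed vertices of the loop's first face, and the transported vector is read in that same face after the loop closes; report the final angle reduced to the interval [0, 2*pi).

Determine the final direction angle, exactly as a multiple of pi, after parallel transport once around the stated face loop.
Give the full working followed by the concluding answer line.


enclosed vertex P2: corner angles sum to 2*pi, defect = 2*pi - 2*pi = 0
final direction = starting direction + enclosed defect total, reduced mod 2*pi (induced orientation)
final angle = (23/12)*pi + 0 = (23/12)*pi (mod 2*pi)

Answer: final direction angle = (23/12)*pi


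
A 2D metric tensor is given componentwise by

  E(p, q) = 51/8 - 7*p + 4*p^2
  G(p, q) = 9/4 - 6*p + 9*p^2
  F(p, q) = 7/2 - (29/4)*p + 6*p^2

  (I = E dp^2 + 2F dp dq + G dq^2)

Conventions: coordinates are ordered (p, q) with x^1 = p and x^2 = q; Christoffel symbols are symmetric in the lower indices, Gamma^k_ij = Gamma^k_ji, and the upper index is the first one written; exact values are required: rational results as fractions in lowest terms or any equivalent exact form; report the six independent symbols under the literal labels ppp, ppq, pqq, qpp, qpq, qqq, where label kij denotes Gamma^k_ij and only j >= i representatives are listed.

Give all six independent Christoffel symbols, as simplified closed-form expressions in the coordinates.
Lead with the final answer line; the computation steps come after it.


Answer: Gamma_ppp = (-1152*p^3 + 2400*p^2 - 2066*p + 560)/(442*p^2 - 104*p + 67), Gamma_ppq = (-1728*p^3 + 2664*p^2 - 1704*p + 336)/(442*p^2 - 104*p + 67), Gamma_pqq = (-2592*p^3 + 2592*p^2 - 1224*p + 216)/(442*p^2 - 104*p + 67), Gamma_qpp = (768*p^3 - 2016*p^2 + 2812*p - 1087)/(442*p^2 - 104*p + 67), Gamma_qpq = (1152*p^3 - 2400*p^2 + 2508*p - 612)/(442*p^2 - 104*p + 67), Gamma_qqq = (1728*p^3 - 2664*p^2 + 1704*p - 336)/(442*p^2 - 104*p + 67)

E = 51/8 - 7*p + 4*p^2; F = 7/2 - (29/4)*p + 6*p^2; G = 9/4 - 6*p + 9*p^2
Gamma^k_ij = (1/2) g^{kl} (d_i g_jl + d_j g_il - d_l g_ij), with g^inv = (1/(EG-F^2)) [[G, -F], [-F, E]]
first partials: E_p = -7 + 8*p, E_q = 0, F_p = -29/4 + 12*p, F_q = 0, G_p = -6 + 18*p, G_q = 0
D = EG - F^2 = 67/32 - (13/4)*p + (221/16)*p^2
expanded: Gamma^p_pp = (G E_p - 2F F_p + F E_q)/(2D), Gamma^p_pq = (G E_q - F G_p)/(2D), Gamma^p_qq = (2G F_q - G G_p - F G_q)/(2D), Gamma^q_pp = (2E F_p - E E_q - F E_p)/(2D), Gamma^q_pq = (E G_p - F E_q)/(2D), Gamma^q_qq = (E G_q - 2F F_q + F G_p)/(2D); substitute and cancel common factors


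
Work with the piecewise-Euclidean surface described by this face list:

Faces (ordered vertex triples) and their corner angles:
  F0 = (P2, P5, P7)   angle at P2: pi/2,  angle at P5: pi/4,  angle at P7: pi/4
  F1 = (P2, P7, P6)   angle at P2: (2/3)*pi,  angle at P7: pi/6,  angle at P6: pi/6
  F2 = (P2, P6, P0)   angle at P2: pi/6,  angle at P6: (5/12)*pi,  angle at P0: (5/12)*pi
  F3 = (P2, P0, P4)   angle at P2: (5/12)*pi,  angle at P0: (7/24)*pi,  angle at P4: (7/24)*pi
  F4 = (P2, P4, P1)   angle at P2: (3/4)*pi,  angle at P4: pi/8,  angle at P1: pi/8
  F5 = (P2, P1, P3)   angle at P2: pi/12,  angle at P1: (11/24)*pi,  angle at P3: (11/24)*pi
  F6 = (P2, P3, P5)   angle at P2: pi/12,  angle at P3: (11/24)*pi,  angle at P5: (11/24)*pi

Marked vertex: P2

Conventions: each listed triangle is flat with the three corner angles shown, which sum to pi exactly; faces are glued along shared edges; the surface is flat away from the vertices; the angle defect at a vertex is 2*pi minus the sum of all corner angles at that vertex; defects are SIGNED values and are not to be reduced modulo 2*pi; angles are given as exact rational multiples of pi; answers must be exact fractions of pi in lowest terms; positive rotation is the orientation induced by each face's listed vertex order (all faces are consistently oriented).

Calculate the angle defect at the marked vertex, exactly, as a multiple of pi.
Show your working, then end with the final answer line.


Sum of corner angles at P2: (8/3)*pi
defect = 2*pi - (8/3)*pi

Answer: defect(P2) = (-2/3)*pi


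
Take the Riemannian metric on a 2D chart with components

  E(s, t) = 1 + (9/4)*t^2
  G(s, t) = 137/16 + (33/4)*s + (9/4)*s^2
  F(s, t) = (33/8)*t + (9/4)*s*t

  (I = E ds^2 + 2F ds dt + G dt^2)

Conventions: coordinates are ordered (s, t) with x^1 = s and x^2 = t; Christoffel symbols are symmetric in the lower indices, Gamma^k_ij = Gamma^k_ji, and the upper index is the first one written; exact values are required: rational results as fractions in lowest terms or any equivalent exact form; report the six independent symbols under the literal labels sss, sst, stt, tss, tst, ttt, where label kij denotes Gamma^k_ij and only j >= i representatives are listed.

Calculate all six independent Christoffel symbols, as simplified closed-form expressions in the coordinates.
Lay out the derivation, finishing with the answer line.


E = 1 + (9/4)*t^2; F = (33/8)*t + (9/4)*s*t; G = 137/16 + (33/4)*s + (9/4)*s^2
Gamma^k_ij = (1/2) g^{kl} (d_i g_jl + d_j g_il - d_l g_ij), with g^inv = (1/(EG-F^2)) [[G, -F], [-F, E]]
first partials: E_s = 0, E_t = (9/2)*t, F_s = (9/4)*t, F_t = 33/8 + (9/4)*s, G_s = 33/4 + (9/2)*s, G_t = 0
D = EG - F^2 = 137/16 + (33/4)*s + (9/4)*t^2 + (9/4)*s^2
expanded: Gamma^s_ss = (G E_s - 2F F_s + F E_t)/(2D), Gamma^s_st = (G E_t - F G_s)/(2D), Gamma^s_tt = (2G F_t - G G_s - F G_t)/(2D), Gamma^t_ss = (2E F_s - E E_t - F E_s)/(2D), Gamma^t_st = (E G_s - F E_t)/(2D), Gamma^t_tt = (E G_t - 2F F_t + F G_s)/(2D); substitute and cancel common factors

Answer: Gamma_sss = 0, Gamma_sst = 36*t/(36*s^2 + 132*s + 36*t^2 + 137), Gamma_stt = 0, Gamma_tss = 0, Gamma_tst = (36*s + 66)/(36*s^2 + 132*s + 36*t^2 + 137), Gamma_ttt = 0


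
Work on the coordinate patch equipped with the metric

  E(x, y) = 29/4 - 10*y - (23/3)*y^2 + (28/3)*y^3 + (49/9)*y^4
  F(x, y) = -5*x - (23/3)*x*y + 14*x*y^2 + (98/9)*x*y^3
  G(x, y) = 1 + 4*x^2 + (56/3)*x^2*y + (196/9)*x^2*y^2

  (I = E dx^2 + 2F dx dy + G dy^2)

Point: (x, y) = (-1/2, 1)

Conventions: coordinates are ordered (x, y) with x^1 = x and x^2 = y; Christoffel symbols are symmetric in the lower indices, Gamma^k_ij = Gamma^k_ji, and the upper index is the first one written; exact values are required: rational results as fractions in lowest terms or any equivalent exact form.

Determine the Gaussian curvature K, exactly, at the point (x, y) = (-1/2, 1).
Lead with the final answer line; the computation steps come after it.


Answer: K = -57600/310249

E = 157/36, F = -55/9, G = 109/9, EG - F^2 = 557/36 at the point
E_x = 0, E_y = 220/9, F_x = 110/9, F_y = -53/2, G_x = -400/9, G_y = 140/9
E_yy = 106, F_xy = 53, G_xx = 800/9
Brioschi: K = (det M1 - det M2) / (EG - F^2)^2 with the standard first/second-derivative matrices M1, M2.
M1 = [[-E_yy/2 + F_xy - G_xx/2, E_x/2, F_x - E_y/2], [F_y - G_x/2, E, F], [G_y/2, F, G]] = [[-400/9, 0, 0], [-77/18, 157/36, -55/9], [70/9, -55/9, 109/9]]; det M1 = -55700/81
M2 = [[0, E_y/2, G_x/2], [E_y/2, E, F], [G_x/2, F, G]] = [[0, 110/9, -200/9], [110/9, 157/36, -55/9], [-200/9, -55/9, 109/9]]; det M2 = -52100/81
det M1 - det M2 = -400/9; K = -400/9 / (557/36)^2 = -57600/310249


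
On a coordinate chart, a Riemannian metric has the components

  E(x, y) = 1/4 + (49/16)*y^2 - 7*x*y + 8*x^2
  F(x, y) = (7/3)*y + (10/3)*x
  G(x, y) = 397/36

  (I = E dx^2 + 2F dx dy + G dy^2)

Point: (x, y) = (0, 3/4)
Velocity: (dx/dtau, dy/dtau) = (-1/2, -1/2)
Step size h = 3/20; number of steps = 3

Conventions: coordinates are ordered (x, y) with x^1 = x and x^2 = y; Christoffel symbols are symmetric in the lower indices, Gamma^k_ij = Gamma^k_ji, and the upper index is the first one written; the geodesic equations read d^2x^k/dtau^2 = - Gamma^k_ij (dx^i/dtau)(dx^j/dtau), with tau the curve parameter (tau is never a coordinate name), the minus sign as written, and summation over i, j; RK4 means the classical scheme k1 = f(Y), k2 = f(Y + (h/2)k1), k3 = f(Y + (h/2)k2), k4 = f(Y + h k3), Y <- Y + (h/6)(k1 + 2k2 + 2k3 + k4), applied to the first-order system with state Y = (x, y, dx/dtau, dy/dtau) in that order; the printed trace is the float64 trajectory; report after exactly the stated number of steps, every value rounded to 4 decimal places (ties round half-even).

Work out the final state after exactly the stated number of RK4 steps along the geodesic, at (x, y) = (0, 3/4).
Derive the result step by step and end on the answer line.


f(Y) = (dx/dtau, dy/dtau, -Gamma^x_ij Y'^i Y'^j, -Gamma^y_ij Y'^i Y'^j) with the Gammas evaluated at the stage position; h = 0.150000; intermediate values shown to 6 dp
step 0: x = 0.0000, y = 0.7500, dx/dtau = -0.5000, dy/dtau = -0.5000
step 1:
  k1: at (x, y) = (0.000000, 0.750000), (dx/dtau, dy/dtau) = (-0.500000, -0.500000); Gamma_xxx = -1.645758, Gamma_xxy = 1.355130, Gamma_xyy = 1.376640, Gamma_yxx = 0.355152, Gamma_yxy = -0.215046, Gamma_yyy = -0.218459; k1 = (-0.500000, -0.500000, -0.610285, 0.073350)
  k2: at (x, y) = (-0.037500, 0.712500), (dx/dtau, dy/dtau) = (-0.545771, -0.494499); Gamma_xxx = -1.641471, Gamma_xxy = 1.293334, Gamma_xyy = 1.304544, Gamma_yxx = 0.321353, Gamma_yxy = -0.180317, Gamma_yyy = -0.181880; k2 = (-0.545771, -0.494499, -0.528158, 0.046084)
  k3: at (x, y) = (-0.040933, 0.712913), (dx/dtau, dy/dtau) = (-0.539612, -0.496544); Gamma_xxx = -1.634039, Gamma_xxy = 1.283459, Gamma_xyy = 1.287196, Gamma_yxx = 0.317560, Gamma_yxy = -0.177721, Gamma_yyy = -0.178238; k3 = (-0.539612, -0.496544, -0.529347, 0.046716)
  k4: at (x, y) = (-0.080942, 0.675518), (dx/dtau, dy/dtau) = (-0.579402, -0.492993); Gamma_xxx = -1.622549, Gamma_xxy = 1.220024, Gamma_xyy = 1.210305, Gamma_yxx = 0.281196, Gamma_yxy = -0.144530, Gamma_yyy = -0.143379; k4 = (-0.579402, -0.492993, -0.446432, 0.023015)
  Y <- Y + (h/6)(k1 + 2k2 + 2k3 + k4): x = -0.0813, y = 0.6756, dx/dtau = -0.5793, dy/dtau = -0.4930
step 2:
  k1: at (x, y) = (-0.081254, 0.675623), (dx/dtau, dy/dtau) = (-0.579293, -0.492951); Gamma_xxx = -1.621754, Gamma_xxy = 1.219136, Gamma_xyy = 1.208697, Gamma_yxx = 0.280856, Gamma_yxy = -0.144337, Gamma_yyy = -0.143101; k1 = (-0.579293, -0.492951, -0.445765, 0.022958)
  k2: at (x, y) = (-0.124701, 0.638652), (dx/dtau, dy/dtau) = (-0.612726, -0.491229); Gamma_xxx = -1.601196, Gamma_xxy = 1.152200, Gamma_xyy = 1.123789, Gamma_yxx = 0.241347, Gamma_yxy = -0.112267, Gamma_yyy = -0.109499; k2 = (-0.612726, -0.491229, -0.363634, 0.003396)
  k3: at (x, y) = (-0.127209, 0.638781), (dx/dtau, dy/dtau) = (-0.606566, -0.492696); Gamma_xxx = -1.596136, Gamma_xxy = 1.146432, Gamma_xyy = 1.113892, Gamma_yxx = 0.238856, Gamma_yxy = -0.110868, Gamma_yyy = -0.107721; k3 = (-0.606566, -0.492696, -0.368372, 0.004535)
  k4: at (x, y) = (-0.172239, 0.601719), (dx/dtau, dy/dtau) = (-0.634549, -0.492271); Gamma_xxx = -1.571691, Gamma_xxy = 1.082517, Gamma_xyy = 1.032823, Gamma_yxx = 0.198775, Gamma_yxy = -0.081463, Gamma_yyy = -0.077724; k4 = (-0.634549, -0.492271, -0.293730, -0.010309)
  Y <- Y + (h/6)(k1 + 2k2 + 2k3 + k4): x = -0.1726, y = 0.6018, dx/dtau = -0.6344, dy/dtau = -0.4922
step 3:
  k1: at (x, y) = (-0.172565, 0.601796), (dx/dtau, dy/dtau) = (-0.634381, -0.492238); Gamma_xxx = -1.570949, Gamma_xxy = 1.081792, Gamma_xyy = 1.031551, Gamma_yxx = 0.198465, Gamma_yxy = -0.081320, Gamma_yyy = -0.077543; k1 = (-0.634381, -0.492238, -0.293347, -0.010295)
  k2: at (x, y) = (-0.220143, 0.564878), (dx/dtau, dy/dtau) = (-0.656382, -0.493010); Gamma_xxx = -1.541024, Gamma_xxy = 1.018743, Gamma_xyy = 0.950659, Gamma_yxx = 0.157168, Gamma_yxy = -0.053972, Gamma_yyy = -0.050365; k2 = (-0.656382, -0.493010, -0.226473, -0.020541)
  k3: at (x, y) = (-0.221793, 0.564820), (dx/dtau, dy/dtau) = (-0.651366, -0.493779); Gamma_xxx = -1.538091, Gamma_xxy = 1.015783, Gamma_xyy = 0.945780, Gamma_yxx = 0.155719, Gamma_yxy = -0.053296, Gamma_yyy = -0.049623; k3 = (-0.651366, -0.493779, -0.231434, -0.019686)
  k4: at (x, y) = (-0.270270, 0.527729), (dx/dtau, dy/dtau) = (-0.669096, -0.495191); Gamma_xxx = -1.506977, Gamma_xxy = 0.957525, Gamma_xyy = 0.872023, Gamma_yxx = 0.115094, Gamma_yxy = -0.028694, Gamma_yyy = -0.026132; k4 = (-0.669096, -0.495191, -0.173689, -0.026104)
  Y <- Y + (h/6)(k1 + 2k2 + 2k3 + k4): x = -0.2705, y = 0.5278, dx/dtau = -0.6690, dy/dtau = -0.4952

Answer: x = -0.2705, y = 0.5278, dx/dtau = -0.6690, dy/dtau = -0.4952
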